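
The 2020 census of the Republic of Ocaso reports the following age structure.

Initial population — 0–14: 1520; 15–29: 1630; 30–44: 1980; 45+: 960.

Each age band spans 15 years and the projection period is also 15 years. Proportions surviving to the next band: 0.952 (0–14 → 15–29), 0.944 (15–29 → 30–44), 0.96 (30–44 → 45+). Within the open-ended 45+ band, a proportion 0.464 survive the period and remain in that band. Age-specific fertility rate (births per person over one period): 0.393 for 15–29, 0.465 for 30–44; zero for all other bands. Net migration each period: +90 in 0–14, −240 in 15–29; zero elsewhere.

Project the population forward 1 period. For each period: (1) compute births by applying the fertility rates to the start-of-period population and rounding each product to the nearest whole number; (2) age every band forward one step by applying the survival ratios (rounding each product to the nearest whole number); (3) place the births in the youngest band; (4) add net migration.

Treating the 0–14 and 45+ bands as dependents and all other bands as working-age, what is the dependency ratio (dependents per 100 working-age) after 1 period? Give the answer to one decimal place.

145.6

(Bands numbered youngest = 1 to oldest = 4.)
— Period 1 —
Births: 1630 × 0.393 = 641, 1980 × 0.465 = 921 ⇒ total 1562
Band 2: 1520 × 0.952 = 1447
Band 3: 1630 × 0.944 = 1539
Band 4: 1980 × 0.96 + 960 × 0.464 = 1901 + 445 = 2346
Net migration: Band 1 + 90 → 1652; Band 2 − 240 → 1207
Giving 1652 / 1207 / 1539 / 2346.
Dependents (band 0–14 + band 45+) = 1652 + 2346 = 3998; working-age = 2746; ratio = 3998/2746 × 100 = 145.6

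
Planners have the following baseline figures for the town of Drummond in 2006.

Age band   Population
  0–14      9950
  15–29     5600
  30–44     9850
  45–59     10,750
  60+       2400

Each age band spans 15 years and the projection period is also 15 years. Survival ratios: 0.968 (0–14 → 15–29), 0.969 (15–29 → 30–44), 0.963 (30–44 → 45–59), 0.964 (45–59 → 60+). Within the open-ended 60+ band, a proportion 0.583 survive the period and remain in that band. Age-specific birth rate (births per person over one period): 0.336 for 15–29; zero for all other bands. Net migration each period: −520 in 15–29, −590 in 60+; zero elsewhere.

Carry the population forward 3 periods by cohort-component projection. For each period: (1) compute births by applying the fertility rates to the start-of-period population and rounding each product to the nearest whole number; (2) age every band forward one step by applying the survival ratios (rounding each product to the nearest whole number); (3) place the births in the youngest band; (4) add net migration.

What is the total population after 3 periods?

25878

Let band 1 be 0–14 through band 5 = 60+.
— Period 1 —
Births: 5600 × 0.336 = 1882
Band 2: 9950 × 0.968 = 9632
Band 3: 5600 × 0.969 = 5426
Band 4: 9850 × 0.963 = 9486
Band 5: 10750 × 0.964 + 2400 × 0.583 = 10363 + 1399 = 11762
Net migration: Band 2 − 520 → 9112; Band 5 − 590 → 11172
Population now: 0–14=1882, 15–29=9112, 30–44=5426, 45–59=9486, 60+=11172
— Period 2 —
Births: 9112 × 0.336 = 3062
Band 2: 1882 × 0.968 = 1822
Band 3: 9112 × 0.969 = 8830
Band 4: 5426 × 0.963 = 5225
Band 5: 9486 × 0.964 + 11172 × 0.583 = 9145 + 6513 = 15658
Net migration: Band 2 − 520 → 1302; Band 5 − 590 → 15068
Population now: 0–14=3062, 15–29=1302, 30–44=8830, 45–59=5225, 60+=15068
— Period 3 —
Births: 1302 × 0.336 = 437
Band 2: 3062 × 0.968 = 2964
Band 3: 1302 × 0.969 = 1262
Band 4: 8830 × 0.963 = 8503
Band 5: 5225 × 0.964 + 15068 × 0.583 = 5037 + 8785 = 13822
Net migration: Band 2 − 520 → 2444; Band 5 − 590 → 13232
Population now: 0–14=437, 15–29=2444, 30–44=1262, 45–59=8503, 60+=13232
Total after period 3: 437 + 2444 + 1262 + 8503 + 13232 = 25878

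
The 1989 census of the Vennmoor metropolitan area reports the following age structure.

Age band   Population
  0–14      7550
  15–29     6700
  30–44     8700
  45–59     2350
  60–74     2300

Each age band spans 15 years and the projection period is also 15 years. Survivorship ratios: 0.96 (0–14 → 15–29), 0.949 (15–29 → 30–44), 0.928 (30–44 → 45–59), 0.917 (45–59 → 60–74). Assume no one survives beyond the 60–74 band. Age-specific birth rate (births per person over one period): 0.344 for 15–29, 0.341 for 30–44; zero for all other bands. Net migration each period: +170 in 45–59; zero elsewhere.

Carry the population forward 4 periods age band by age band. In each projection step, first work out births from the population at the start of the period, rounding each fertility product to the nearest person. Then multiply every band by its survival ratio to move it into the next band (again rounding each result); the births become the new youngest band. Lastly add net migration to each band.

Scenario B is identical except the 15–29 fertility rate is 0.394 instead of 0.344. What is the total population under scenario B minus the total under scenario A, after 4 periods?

[period 1]
Births: 6700 × 0.344 = 2305  |  8700 × 0.341 = 2967 → total 5272
15–29: 7550 × 0.96 = 7248
30–44: 6700 × 0.949 = 6358
45–59: 8700 × 0.928 = 8074
60–74: 2350 × 0.917 = 2155
Net migration: 45–59 + 170 → 8244
Giving 5272 / 7248 / 6358 / 8244 / 2155.
[period 2]
Births: 7248 × 0.344 = 2493  |  6358 × 0.341 = 2168 → total 4661
15–29: 5272 × 0.96 = 5061
30–44: 7248 × 0.949 = 6878
45–59: 6358 × 0.928 = 5900
60–74: 8244 × 0.917 = 7560
Net migration: 45–59 + 170 → 6070
Giving 4661 / 5061 / 6878 / 6070 / 7560.
[period 3]
Births: 5061 × 0.344 = 1741  |  6878 × 0.341 = 2345 → total 4086
15–29: 4661 × 0.96 = 4475
30–44: 5061 × 0.949 = 4803
45–59: 6878 × 0.928 = 6383
60–74: 6070 × 0.917 = 5566
Net migration: 45–59 + 170 → 6553
Giving 4086 / 4475 / 4803 / 6553 / 5566.
[period 4]
Births: 4475 × 0.344 = 1539  |  4803 × 0.341 = 1638 → total 3177
15–29: 4086 × 0.96 = 3923
30–44: 4475 × 0.949 = 4247
45–59: 4803 × 0.928 = 4457
60–74: 6553 × 0.917 = 6009
Net migration: 45–59 + 170 → 4627
Giving 3177 / 3923 / 4247 / 4627 / 6009.
Scenario A total after 4 periods: 21983
Scenario B projection —
[period 1]
Births: 6700 × 0.394 = 2640  |  8700 × 0.341 = 2967 → total 5607
15–29: 7550 × 0.96 = 7248
30–44: 6700 × 0.949 = 6358
45–59: 8700 × 0.928 = 8074
60–74: 2350 × 0.917 = 2155
Net migration: 45–59 + 170 → 8244
Giving 5607 / 7248 / 6358 / 8244 / 2155.
[period 2]
Births: 7248 × 0.394 = 2856  |  6358 × 0.341 = 2168 → total 5024
15–29: 5607 × 0.96 = 5383
30–44: 7248 × 0.949 = 6878
45–59: 6358 × 0.928 = 5900
60–74: 8244 × 0.917 = 7560
Net migration: 45–59 + 170 → 6070
Giving 5024 / 5383 / 6878 / 6070 / 7560.
[period 3]
Births: 5383 × 0.394 = 2121  |  6878 × 0.341 = 2345 → total 4466
15–29: 5024 × 0.96 = 4823
30–44: 5383 × 0.949 = 5108
45–59: 6878 × 0.928 = 6383
60–74: 6070 × 0.917 = 5566
Net migration: 45–59 + 170 → 6553
Giving 4466 / 4823 / 5108 / 6553 / 5566.
[period 4]
Births: 4823 × 0.394 = 1900  |  5108 × 0.341 = 1742 → total 3642
15–29: 4466 × 0.96 = 4287
30–44: 4823 × 0.949 = 4577
45–59: 5108 × 0.928 = 4740
60–74: 6553 × 0.917 = 6009
Net migration: 45–59 + 170 → 4910
Giving 3642 / 4287 / 4577 / 4910 / 6009.
Scenario B total after 4 periods: 23425
Difference B − A = 23425 − 21983 = 1442

1442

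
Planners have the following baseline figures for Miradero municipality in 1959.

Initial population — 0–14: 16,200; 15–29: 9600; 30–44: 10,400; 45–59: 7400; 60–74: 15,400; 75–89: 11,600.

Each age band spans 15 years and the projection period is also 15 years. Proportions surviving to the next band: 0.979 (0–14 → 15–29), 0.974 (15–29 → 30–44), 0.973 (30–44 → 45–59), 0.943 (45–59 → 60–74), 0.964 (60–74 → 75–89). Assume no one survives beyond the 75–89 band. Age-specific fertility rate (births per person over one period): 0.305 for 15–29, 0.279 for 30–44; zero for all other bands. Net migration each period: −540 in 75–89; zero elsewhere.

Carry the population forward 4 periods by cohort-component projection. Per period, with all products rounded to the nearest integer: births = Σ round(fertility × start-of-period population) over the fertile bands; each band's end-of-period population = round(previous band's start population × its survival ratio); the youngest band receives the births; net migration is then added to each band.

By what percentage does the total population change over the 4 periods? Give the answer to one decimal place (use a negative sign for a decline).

-37.5

(Bands numbered youngest = 1 to oldest = 6.)
Period 1:
Births: 9600 × 0.305 = 2928, 10400 × 0.279 = 2902 → 5830
Band 2: 16200 × 0.979 = 15860
Band 3: 9600 × 0.974 = 9350
Band 4: 10400 × 0.973 = 10119
Band 5: 7400 × 0.943 = 6978
Band 6: 15400 × 0.964 = 14846
Net migration: Band 6 − 540 → 14306
End of period: [5830, 15860, 9350, 10119, 6978, 14306]
Period 2:
Births: 15860 × 0.305 = 4837, 9350 × 0.279 = 2609 → 7446
Band 2: 5830 × 0.979 = 5708
Band 3: 15860 × 0.974 = 15448
Band 4: 9350 × 0.973 = 9098
Band 5: 10119 × 0.943 = 9542
Band 6: 6978 × 0.964 = 6727
Net migration: Band 6 − 540 → 6187
End of period: [7446, 5708, 15448, 9098, 9542, 6187]
Period 3:
Births: 5708 × 0.305 = 1741, 15448 × 0.279 = 4310 → 6051
Band 2: 7446 × 0.979 = 7290
Band 3: 5708 × 0.974 = 5560
Band 4: 15448 × 0.973 = 15031
Band 5: 9098 × 0.943 = 8579
Band 6: 9542 × 0.964 = 9198
Net migration: Band 6 − 540 → 8658
End of period: [6051, 7290, 5560, 15031, 8579, 8658]
Period 4:
Births: 7290 × 0.305 = 2223, 5560 × 0.279 = 1551 → 3774
Band 2: 6051 × 0.979 = 5924
Band 3: 7290 × 0.974 = 7100
Band 4: 5560 × 0.973 = 5410
Band 5: 15031 × 0.943 = 14174
Band 6: 8579 × 0.964 = 8270
Net migration: Band 6 − 540 → 7730
End of period: [3774, 5924, 7100, 5410, 14174, 7730]
Total: 70600 → 44112; change = -26488; percentage change = -37.5%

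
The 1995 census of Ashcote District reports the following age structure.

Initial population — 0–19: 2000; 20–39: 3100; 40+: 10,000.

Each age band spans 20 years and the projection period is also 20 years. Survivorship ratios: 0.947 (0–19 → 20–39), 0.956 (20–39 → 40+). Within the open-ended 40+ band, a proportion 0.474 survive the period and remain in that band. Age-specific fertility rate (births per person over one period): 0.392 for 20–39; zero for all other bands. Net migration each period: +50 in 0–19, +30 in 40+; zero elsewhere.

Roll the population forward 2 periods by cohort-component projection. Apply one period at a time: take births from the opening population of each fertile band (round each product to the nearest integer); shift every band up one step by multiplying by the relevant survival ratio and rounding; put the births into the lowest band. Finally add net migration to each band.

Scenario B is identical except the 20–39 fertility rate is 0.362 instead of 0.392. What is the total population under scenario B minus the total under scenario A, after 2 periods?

-144

(Bands numbered youngest = 1 to oldest = 3.)
[period 1]
Births: 3100 * 0.392 = 1215
Band 2: 2000 * 0.947 = 1894
Band 3: 3100 * 0.956 + 10000 * 0.474 = 2964 + 4740 = 7704
Net migration: Band 1 + 50 → 1265; Band 3 + 30 → 7734
Population now: 0–19=1265, 20–39=1894, 40+=7734
[period 2]
Births: 1894 * 0.392 = 742
Band 2: 1265 * 0.947 = 1198
Band 3: 1894 * 0.956 + 7734 * 0.474 = 1811 + 3666 = 5477
Net migration: Band 1 + 50 → 792; Band 3 + 30 → 5507
Population now: 0–19=792, 20–39=1198, 40+=5507
Scenario A total after 2 periods: 7497
Scenario B projection —
[period 1]
Births: 3100 * 0.362 = 1122
Band 2: 2000 * 0.947 = 1894
Band 3: 3100 * 0.956 + 10000 * 0.474 = 2964 + 4740 = 7704
Net migration: Band 1 + 50 → 1172; Band 3 + 30 → 7734
Population now: 0–19=1172, 20–39=1894, 40+=7734
[period 2]
Births: 1894 * 0.362 = 686
Band 2: 1172 * 0.947 = 1110
Band 3: 1894 * 0.956 + 7734 * 0.474 = 1811 + 3666 = 5477
Net migration: Band 1 + 50 → 736; Band 3 + 30 → 5507
Population now: 0–19=736, 20–39=1110, 40+=5507
Scenario B total after 2 periods: 7353
Difference B − A = 7353 − 7497 = -144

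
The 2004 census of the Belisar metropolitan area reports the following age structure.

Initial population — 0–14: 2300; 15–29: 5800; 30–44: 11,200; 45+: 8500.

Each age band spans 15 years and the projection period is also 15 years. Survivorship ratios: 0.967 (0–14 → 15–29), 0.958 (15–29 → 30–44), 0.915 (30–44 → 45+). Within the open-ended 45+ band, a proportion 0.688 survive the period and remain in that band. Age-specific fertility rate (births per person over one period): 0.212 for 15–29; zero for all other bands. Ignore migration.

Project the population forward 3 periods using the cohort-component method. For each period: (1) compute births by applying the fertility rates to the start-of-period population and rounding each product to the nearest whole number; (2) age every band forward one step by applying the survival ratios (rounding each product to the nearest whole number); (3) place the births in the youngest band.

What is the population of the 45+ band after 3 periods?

13067

[period 1]
Births: 5800 × 0.212 = 1230
15–29: 2300 × 0.967 = 2224
30–44: 5800 × 0.958 = 5556
45+: 11200 × 0.915 + 8500 × 0.688 = 10248 + 5848 = 16096
Giving 1230 / 2224 / 5556 / 16096.
[period 2]
Births: 2224 × 0.212 = 471
15–29: 1230 × 0.967 = 1189
30–44: 2224 × 0.958 = 2131
45+: 5556 × 0.915 + 16096 × 0.688 = 5084 + 11074 = 16158
Giving 471 / 1189 / 2131 / 16158.
[period 3]
Births: 1189 × 0.212 = 252
15–29: 471 × 0.967 = 455
30–44: 1189 × 0.958 = 1139
45+: 2131 × 0.915 + 16158 × 0.688 = 1950 + 11117 = 13067
Giving 252 / 455 / 1139 / 13067.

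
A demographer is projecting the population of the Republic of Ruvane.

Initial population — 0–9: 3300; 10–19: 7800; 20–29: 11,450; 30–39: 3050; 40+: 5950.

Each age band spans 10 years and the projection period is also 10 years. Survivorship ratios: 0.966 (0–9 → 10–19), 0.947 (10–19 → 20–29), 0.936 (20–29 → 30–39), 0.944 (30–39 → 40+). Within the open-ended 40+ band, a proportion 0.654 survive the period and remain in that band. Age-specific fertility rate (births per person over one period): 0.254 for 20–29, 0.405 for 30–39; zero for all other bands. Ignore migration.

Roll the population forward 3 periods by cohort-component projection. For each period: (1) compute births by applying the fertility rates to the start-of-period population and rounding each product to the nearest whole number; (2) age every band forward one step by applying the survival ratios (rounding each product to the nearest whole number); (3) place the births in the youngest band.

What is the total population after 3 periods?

32227

Call the bands 1 to 5, youngest first.
— Period 1 —
Births: 11450 × 0.254 = 2908, 3050 × 0.405 = 1235 ⇒ total 4143
Band 2: 3300 × 0.966 = 3188
Band 3: 7800 × 0.947 = 7387
Band 4: 11450 × 0.936 = 10717
Band 5: 3050 × 0.944 + 5950 × 0.654 = 2879 + 3891 = 6770
Population now: 0–9=4143, 10–19=3188, 20–29=7387, 30–39=10717, 40+=6770
— Period 2 —
Births: 7387 × 0.254 = 1876, 10717 × 0.405 = 4340 ⇒ total 6216
Band 2: 4143 × 0.966 = 4002
Band 3: 3188 × 0.947 = 3019
Band 4: 7387 × 0.936 = 6914
Band 5: 10717 × 0.944 + 6770 × 0.654 = 10117 + 4428 = 14545
Population now: 0–9=6216, 10–19=4002, 20–29=3019, 30–39=6914, 40+=14545
— Period 3 —
Births: 3019 × 0.254 = 767, 6914 × 0.405 = 2800 ⇒ total 3567
Band 2: 6216 × 0.966 = 6005
Band 3: 4002 × 0.947 = 3790
Band 4: 3019 × 0.936 = 2826
Band 5: 6914 × 0.944 + 14545 × 0.654 = 6527 + 9512 = 16039
Population now: 0–9=3567, 10–19=6005, 20–29=3790, 30–39=2826, 40+=16039
Total after period 3: 3567 + 6005 + 3790 + 2826 + 16039 = 32227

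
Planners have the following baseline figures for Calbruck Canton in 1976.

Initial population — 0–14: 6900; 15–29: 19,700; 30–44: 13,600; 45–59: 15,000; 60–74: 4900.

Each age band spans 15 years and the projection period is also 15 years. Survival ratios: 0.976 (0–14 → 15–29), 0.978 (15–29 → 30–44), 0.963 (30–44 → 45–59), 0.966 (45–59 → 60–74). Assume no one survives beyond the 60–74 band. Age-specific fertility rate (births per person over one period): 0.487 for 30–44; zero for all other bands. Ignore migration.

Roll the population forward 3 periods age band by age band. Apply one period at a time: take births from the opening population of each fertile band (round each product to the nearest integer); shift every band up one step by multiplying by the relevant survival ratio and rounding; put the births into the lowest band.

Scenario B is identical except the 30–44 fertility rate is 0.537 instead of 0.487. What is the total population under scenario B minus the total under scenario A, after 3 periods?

Period 1:
Births: 13600 * 0.487 = 6623
15–29: 6900 * 0.976 = 6734
30–44: 19700 * 0.978 = 19267
45–59: 13600 * 0.963 = 13097
60–74: 15000 * 0.966 = 14490
Giving 6623 / 6734 / 19267 / 13097 / 14490.
Period 2:
Births: 19267 * 0.487 = 9383
15–29: 6623 * 0.976 = 6464
30–44: 6734 * 0.978 = 6586
45–59: 19267 * 0.963 = 18554
60–74: 13097 * 0.966 = 12652
Giving 9383 / 6464 / 6586 / 18554 / 12652.
Period 3:
Births: 6586 * 0.487 = 3207
15–29: 9383 * 0.976 = 9158
30–44: 6464 * 0.978 = 6322
45–59: 6586 * 0.963 = 6342
60–74: 18554 * 0.966 = 17923
Giving 3207 / 9158 / 6322 / 6342 / 17923.
Scenario A total after 3 periods: 42952
Scenario B projection —
Period 1:
Births: 13600 * 0.537 = 7303
15–29: 6900 * 0.976 = 6734
30–44: 19700 * 0.978 = 19267
45–59: 13600 * 0.963 = 13097
60–74: 15000 * 0.966 = 14490
Giving 7303 / 6734 / 19267 / 13097 / 14490.
Period 2:
Births: 19267 * 0.537 = 10346
15–29: 7303 * 0.976 = 7128
30–44: 6734 * 0.978 = 6586
45–59: 19267 * 0.963 = 18554
60–74: 13097 * 0.966 = 12652
Giving 10346 / 7128 / 6586 / 18554 / 12652.
Period 3:
Births: 6586 * 0.537 = 3537
15–29: 10346 * 0.976 = 10098
30–44: 7128 * 0.978 = 6971
45–59: 6586 * 0.963 = 6342
60–74: 18554 * 0.966 = 17923
Giving 3537 / 10098 / 6971 / 6342 / 17923.
Scenario B total after 3 periods: 44871
Difference B − A = 44871 − 42952 = 1919

1919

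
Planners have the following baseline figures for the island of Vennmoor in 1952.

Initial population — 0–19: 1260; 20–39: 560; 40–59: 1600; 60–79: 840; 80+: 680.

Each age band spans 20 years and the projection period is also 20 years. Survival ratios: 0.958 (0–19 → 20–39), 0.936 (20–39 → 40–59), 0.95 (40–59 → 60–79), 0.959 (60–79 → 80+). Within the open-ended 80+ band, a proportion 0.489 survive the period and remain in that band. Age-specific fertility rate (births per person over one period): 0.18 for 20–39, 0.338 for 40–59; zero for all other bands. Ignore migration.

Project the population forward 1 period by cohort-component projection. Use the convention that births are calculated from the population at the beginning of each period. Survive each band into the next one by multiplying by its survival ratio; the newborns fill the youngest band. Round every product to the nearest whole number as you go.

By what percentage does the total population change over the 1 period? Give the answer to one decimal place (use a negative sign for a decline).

1.9

Let group 1 be 0–19 through group 5 = 80+.
Period 1:
Births: 560 × 0.18 = 101 ; 1600 × 0.338 = 541 — total 642
Group 2: 1260 × 0.958 = 1207
Group 3: 560 × 0.936 = 524
Group 4: 1600 × 0.95 = 1520
Group 5: 840 × 0.959 + 680 × 0.489 = 806 + 333 = 1139
End of period: [642, 1207, 524, 1520, 1139]
Total: 4940 → 5032; change = 92; percentage change = 1.9%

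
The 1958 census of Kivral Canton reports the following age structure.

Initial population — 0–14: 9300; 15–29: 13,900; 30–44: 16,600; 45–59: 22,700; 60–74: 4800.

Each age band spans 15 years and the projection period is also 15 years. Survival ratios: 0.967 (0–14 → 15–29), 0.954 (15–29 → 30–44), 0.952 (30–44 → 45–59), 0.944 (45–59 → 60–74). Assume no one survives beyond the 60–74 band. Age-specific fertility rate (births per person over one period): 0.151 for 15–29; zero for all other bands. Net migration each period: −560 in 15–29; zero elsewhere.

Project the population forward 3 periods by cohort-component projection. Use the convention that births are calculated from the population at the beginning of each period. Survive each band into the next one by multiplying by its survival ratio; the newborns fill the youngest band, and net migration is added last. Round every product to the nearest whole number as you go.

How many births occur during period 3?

[period 1]
Births: 13900 × 0.151 = 2099
15–29: 9300 × 0.967 = 8993
30–44: 13900 × 0.954 = 13261
45–59: 16600 × 0.952 = 15803
60–74: 22700 × 0.944 = 21429
Net migration: 15–29 − 560 → 8433
Population now: 0–14=2099, 15–29=8433, 30–44=13261, 45–59=15803, 60–74=21429
[period 2]
Births: 8433 × 0.151 = 1273
15–29: 2099 × 0.967 = 2030
30–44: 8433 × 0.954 = 8045
45–59: 13261 × 0.952 = 12624
60–74: 15803 × 0.944 = 14918
Net migration: 15–29 − 560 → 1470
Population now: 0–14=1273, 15–29=1470, 30–44=8045, 45–59=12624, 60–74=14918
[period 3]
Births: 1470 × 0.151 = 222
15–29: 1273 × 0.967 = 1231
30–44: 1470 × 0.954 = 1402
45–59: 8045 × 0.952 = 7659
60–74: 12624 × 0.944 = 11917
Net migration: 15–29 − 560 → 671
Population now: 0–14=222, 15–29=671, 30–44=1402, 45–59=7659, 60–74=11917

222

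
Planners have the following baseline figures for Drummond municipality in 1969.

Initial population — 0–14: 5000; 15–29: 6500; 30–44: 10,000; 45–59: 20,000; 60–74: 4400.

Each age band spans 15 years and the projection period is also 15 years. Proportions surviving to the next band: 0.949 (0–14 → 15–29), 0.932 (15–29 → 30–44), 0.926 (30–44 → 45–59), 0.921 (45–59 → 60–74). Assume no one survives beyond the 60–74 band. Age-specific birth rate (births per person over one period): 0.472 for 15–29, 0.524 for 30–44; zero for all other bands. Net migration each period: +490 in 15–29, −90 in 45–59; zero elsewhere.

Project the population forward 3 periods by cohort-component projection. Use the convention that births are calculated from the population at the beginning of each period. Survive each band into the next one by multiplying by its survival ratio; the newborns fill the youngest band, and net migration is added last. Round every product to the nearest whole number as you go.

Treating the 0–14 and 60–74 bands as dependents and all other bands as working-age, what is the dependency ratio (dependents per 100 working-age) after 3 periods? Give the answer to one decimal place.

64.1

Period 1:
Births: 6500 × 0.472 = 3068  |  10000 × 0.524 = 5240 ⇒ total 8308
15–29: 5000 × 0.949 = 4745
30–44: 6500 × 0.932 = 6058
45–59: 10000 × 0.926 = 9260
60–74: 20000 × 0.921 = 18420
Net migration: 15–29 + 490 → 5235; 45–59 − 90 → 9170
Giving 8308 / 5235 / 6058 / 9170 / 18420.
Period 2:
Births: 5235 × 0.472 = 2471  |  6058 × 0.524 = 3174 ⇒ total 5645
15–29: 8308 × 0.949 = 7884
30–44: 5235 × 0.932 = 4879
45–59: 6058 × 0.926 = 5610
60–74: 9170 × 0.921 = 8446
Net migration: 15–29 + 490 → 8374; 45–59 − 90 → 5520
Giving 5645 / 8374 / 4879 / 5520 / 8446.
Period 3:
Births: 8374 × 0.472 = 3953  |  4879 × 0.524 = 2557 ⇒ total 6510
15–29: 5645 × 0.949 = 5357
30–44: 8374 × 0.932 = 7805
45–59: 4879 × 0.926 = 4518
60–74: 5520 × 0.921 = 5084
Net migration: 15–29 + 490 → 5847; 45–59 − 90 → 4428
Giving 6510 / 5847 / 7805 / 4428 / 5084.
Dependents (band 0–14 + band 60–74) = 6510 + 5084 = 11594; working-age = 18080; ratio = 11594/18080 × 100 = 64.1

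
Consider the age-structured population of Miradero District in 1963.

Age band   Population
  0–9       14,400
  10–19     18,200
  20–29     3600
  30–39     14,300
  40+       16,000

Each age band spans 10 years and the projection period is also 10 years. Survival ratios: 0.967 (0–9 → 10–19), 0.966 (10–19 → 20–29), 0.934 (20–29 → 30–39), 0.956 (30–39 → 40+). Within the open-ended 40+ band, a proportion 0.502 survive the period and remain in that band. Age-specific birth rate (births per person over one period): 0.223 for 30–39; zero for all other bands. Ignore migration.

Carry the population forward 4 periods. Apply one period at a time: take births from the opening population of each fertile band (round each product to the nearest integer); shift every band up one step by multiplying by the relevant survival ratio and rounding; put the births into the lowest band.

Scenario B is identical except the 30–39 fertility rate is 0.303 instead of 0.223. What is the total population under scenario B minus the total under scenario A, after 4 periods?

After projecting period 1:
Births: 14300 * 0.223 = 3189
10–19: 14400 * 0.967 = 13925
20–29: 18200 * 0.966 = 17581
30–39: 3600 * 0.934 = 3362
40+: 14300 * 0.956 + 16000 * 0.502 = 13671 + 8032 = 21703
End of period: [3189, 13925, 17581, 3362, 21703]
After projecting period 2:
Births: 3362 * 0.223 = 750
10–19: 3189 * 0.967 = 3084
20–29: 13925 * 0.966 = 13452
30–39: 17581 * 0.934 = 16421
40+: 3362 * 0.956 + 21703 * 0.502 = 3214 + 10895 = 14109
End of period: [750, 3084, 13452, 16421, 14109]
After projecting period 3:
Births: 16421 * 0.223 = 3662
10–19: 750 * 0.967 = 725
20–29: 3084 * 0.966 = 2979
30–39: 13452 * 0.934 = 12564
40+: 16421 * 0.956 + 14109 * 0.502 = 15698 + 7083 = 22781
End of period: [3662, 725, 2979, 12564, 22781]
After projecting period 4:
Births: 12564 * 0.223 = 2802
10–19: 3662 * 0.967 = 3541
20–29: 725 * 0.966 = 700
30–39: 2979 * 0.934 = 2782
40+: 12564 * 0.956 + 22781 * 0.502 = 12011 + 11436 = 23447
End of period: [2802, 3541, 700, 2782, 23447]
Scenario A total after 4 periods: 33272
Scenario B projection —
After projecting period 1:
Births: 14300 * 0.303 = 4333
10–19: 14400 * 0.967 = 13925
20–29: 18200 * 0.966 = 17581
30–39: 3600 * 0.934 = 3362
40+: 14300 * 0.956 + 16000 * 0.502 = 13671 + 8032 = 21703
End of period: [4333, 13925, 17581, 3362, 21703]
After projecting period 2:
Births: 3362 * 0.303 = 1019
10–19: 4333 * 0.967 = 4190
20–29: 13925 * 0.966 = 13452
30–39: 17581 * 0.934 = 16421
40+: 3362 * 0.956 + 21703 * 0.502 = 3214 + 10895 = 14109
End of period: [1019, 4190, 13452, 16421, 14109]
After projecting period 3:
Births: 16421 * 0.303 = 4976
10–19: 1019 * 0.967 = 985
20–29: 4190 * 0.966 = 4048
30–39: 13452 * 0.934 = 12564
40+: 16421 * 0.956 + 14109 * 0.502 = 15698 + 7083 = 22781
End of period: [4976, 985, 4048, 12564, 22781]
After projecting period 4:
Births: 12564 * 0.303 = 3807
10–19: 4976 * 0.967 = 4812
20–29: 985 * 0.966 = 952
30–39: 4048 * 0.934 = 3781
40+: 12564 * 0.956 + 22781 * 0.502 = 12011 + 11436 = 23447
End of period: [3807, 4812, 952, 3781, 23447]
Scenario B total after 4 periods: 36799
Difference B − A = 36799 − 33272 = 3527

3527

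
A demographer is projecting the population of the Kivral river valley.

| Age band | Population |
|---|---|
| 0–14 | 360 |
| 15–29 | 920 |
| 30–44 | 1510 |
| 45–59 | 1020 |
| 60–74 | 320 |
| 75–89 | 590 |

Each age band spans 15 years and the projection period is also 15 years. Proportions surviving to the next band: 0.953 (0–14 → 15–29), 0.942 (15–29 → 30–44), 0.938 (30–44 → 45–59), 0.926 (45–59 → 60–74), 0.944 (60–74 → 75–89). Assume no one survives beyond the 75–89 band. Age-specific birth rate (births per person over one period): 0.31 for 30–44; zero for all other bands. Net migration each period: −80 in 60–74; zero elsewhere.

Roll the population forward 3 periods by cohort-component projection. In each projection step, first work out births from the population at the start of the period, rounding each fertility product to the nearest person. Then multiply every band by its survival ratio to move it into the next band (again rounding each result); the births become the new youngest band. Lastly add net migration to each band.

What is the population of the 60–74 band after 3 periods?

Let group 1 be 0–14 through group 6 = 75–89.
[period 1]
Births: 1510 * 0.31 = 468
Group 2: 360 * 0.953 = 343
Group 3: 920 * 0.942 = 867
Group 4: 1510 * 0.938 = 1416
Group 5: 1020 * 0.926 = 945
Group 6: 320 * 0.944 = 302
Net migration: Group 5 − 80 → 865
End of period: [468, 343, 867, 1416, 865, 302]
[period 2]
Births: 867 * 0.31 = 269
Group 2: 468 * 0.953 = 446
Group 3: 343 * 0.942 = 323
Group 4: 867 * 0.938 = 813
Group 5: 1416 * 0.926 = 1311
Group 6: 865 * 0.944 = 817
Net migration: Group 5 − 80 → 1231
End of period: [269, 446, 323, 813, 1231, 817]
[period 3]
Births: 323 * 0.31 = 100
Group 2: 269 * 0.953 = 256
Group 3: 446 * 0.942 = 420
Group 4: 323 * 0.938 = 303
Group 5: 813 * 0.926 = 753
Group 6: 1231 * 0.944 = 1162
Net migration: Group 5 − 80 → 673
End of period: [100, 256, 420, 303, 673, 1162]

673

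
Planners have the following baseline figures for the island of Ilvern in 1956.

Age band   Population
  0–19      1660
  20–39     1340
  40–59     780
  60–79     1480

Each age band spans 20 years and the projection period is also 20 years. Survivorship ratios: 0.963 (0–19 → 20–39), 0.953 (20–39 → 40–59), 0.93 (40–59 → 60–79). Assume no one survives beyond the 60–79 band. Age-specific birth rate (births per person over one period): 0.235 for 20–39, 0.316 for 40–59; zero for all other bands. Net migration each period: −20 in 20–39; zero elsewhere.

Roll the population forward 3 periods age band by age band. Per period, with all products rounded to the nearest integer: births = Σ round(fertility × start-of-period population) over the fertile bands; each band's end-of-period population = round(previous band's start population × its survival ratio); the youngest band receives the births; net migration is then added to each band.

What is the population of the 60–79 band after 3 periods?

Period 1.
Births: 1340 * 0.235 = 315 ; 780 * 0.316 = 246 → 561
20–39: 1660 * 0.963 = 1599
40–59: 1340 * 0.953 = 1277
60–79: 780 * 0.93 = 725
Net migration: 20–39 − 20 → 1579
Giving 561 / 1579 / 1277 / 725.
Period 2.
Births: 1579 * 0.235 = 371 ; 1277 * 0.316 = 404 → 775
20–39: 561 * 0.963 = 540
40–59: 1579 * 0.953 = 1505
60–79: 1277 * 0.93 = 1188
Net migration: 20–39 − 20 → 520
Giving 775 / 520 / 1505 / 1188.
Period 3.
Births: 520 * 0.235 = 122 ; 1505 * 0.316 = 476 → 598
20–39: 775 * 0.963 = 746
40–59: 520 * 0.953 = 496
60–79: 1505 * 0.93 = 1400
Net migration: 20–39 − 20 → 726
Giving 598 / 726 / 496 / 1400.

1400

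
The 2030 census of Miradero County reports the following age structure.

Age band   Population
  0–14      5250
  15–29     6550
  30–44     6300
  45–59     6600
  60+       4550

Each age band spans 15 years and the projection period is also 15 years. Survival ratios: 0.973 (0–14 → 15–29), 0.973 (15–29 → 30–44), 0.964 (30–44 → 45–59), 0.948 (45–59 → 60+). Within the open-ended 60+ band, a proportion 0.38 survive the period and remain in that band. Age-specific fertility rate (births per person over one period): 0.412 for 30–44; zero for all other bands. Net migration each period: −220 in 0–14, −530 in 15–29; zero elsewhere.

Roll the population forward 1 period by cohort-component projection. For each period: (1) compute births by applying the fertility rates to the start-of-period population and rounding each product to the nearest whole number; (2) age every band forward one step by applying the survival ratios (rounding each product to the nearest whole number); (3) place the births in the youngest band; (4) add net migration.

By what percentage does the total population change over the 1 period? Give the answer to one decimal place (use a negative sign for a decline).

[period 1]
Births: 6300 × 0.412 = 2596
15–29: 5250 × 0.973 = 5108
30–44: 6550 × 0.973 = 6373
45–59: 6300 × 0.964 = 6073
60+: 6600 × 0.948 + 4550 × 0.38 = 6257 + 1729 = 7986
Net migration: 0–14 − 220 → 2376; 15–29 − 530 → 4578
End of period: [2376, 4578, 6373, 6073, 7986]
Total: 29250 → 27386; change = -1864; percentage change = -6.4%

-6.4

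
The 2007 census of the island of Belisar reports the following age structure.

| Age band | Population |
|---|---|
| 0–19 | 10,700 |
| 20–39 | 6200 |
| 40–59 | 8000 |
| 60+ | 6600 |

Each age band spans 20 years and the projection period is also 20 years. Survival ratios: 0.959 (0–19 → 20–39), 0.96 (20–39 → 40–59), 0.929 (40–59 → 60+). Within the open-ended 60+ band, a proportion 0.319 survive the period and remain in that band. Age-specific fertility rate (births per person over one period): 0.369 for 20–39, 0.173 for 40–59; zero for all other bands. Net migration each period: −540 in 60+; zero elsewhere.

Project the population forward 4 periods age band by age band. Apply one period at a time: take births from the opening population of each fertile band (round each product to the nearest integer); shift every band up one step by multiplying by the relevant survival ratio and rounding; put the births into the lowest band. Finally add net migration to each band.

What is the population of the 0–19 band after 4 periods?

2289

[period 1]
Births: 6200 × 0.369 = 2288  |  8000 × 0.173 = 1384 ⇒ total 3672
20–39: 10700 × 0.959 = 10261
40–59: 6200 × 0.96 = 5952
60+: 8000 × 0.929 + 6600 × 0.319 = 7432 + 2105 = 9537
Net migration: 60+ − 540 → 8997
→ [3672, 10261, 5952, 8997]
[period 2]
Births: 10261 × 0.369 = 3786  |  5952 × 0.173 = 1030 ⇒ total 4816
20–39: 3672 × 0.959 = 3521
40–59: 10261 × 0.96 = 9851
60+: 5952 × 0.929 + 8997 × 0.319 = 5529 + 2870 = 8399
Net migration: 60+ − 540 → 7859
→ [4816, 3521, 9851, 7859]
[period 3]
Births: 3521 × 0.369 = 1299  |  9851 × 0.173 = 1704 ⇒ total 3003
20–39: 4816 × 0.959 = 4619
40–59: 3521 × 0.96 = 3380
60+: 9851 × 0.929 + 7859 × 0.319 = 9152 + 2507 = 11659
Net migration: 60+ − 540 → 11119
→ [3003, 4619, 3380, 11119]
[period 4]
Births: 4619 × 0.369 = 1704  |  3380 × 0.173 = 585 ⇒ total 2289
20–39: 3003 × 0.959 = 2880
40–59: 4619 × 0.96 = 4434
60+: 3380 × 0.929 + 11119 × 0.319 = 3140 + 3547 = 6687
Net migration: 60+ − 540 → 6147
→ [2289, 2880, 4434, 6147]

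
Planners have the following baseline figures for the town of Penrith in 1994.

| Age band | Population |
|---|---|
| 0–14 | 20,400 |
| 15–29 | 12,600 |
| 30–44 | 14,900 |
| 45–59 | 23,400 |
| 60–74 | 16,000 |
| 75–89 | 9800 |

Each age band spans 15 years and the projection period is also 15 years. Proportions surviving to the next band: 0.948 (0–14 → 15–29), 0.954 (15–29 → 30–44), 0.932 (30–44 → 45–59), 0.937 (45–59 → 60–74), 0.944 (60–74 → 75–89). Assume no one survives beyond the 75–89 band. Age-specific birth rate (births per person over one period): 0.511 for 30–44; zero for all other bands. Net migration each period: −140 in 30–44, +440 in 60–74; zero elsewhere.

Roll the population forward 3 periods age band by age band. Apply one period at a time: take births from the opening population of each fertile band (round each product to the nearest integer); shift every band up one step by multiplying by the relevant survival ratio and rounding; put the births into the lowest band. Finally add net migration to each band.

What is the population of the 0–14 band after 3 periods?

After projecting period 1:
Births: 14900 * 0.511 = 7614
15–29: 20400 * 0.948 = 19339
30–44: 12600 * 0.954 = 12020
45–59: 14900 * 0.932 = 13887
60–74: 23400 * 0.937 = 21926
75–89: 16000 * 0.944 = 15104
Net migration: 30–44 − 140 → 11880; 60–74 + 440 → 22366
→ [7614, 19339, 11880, 13887, 22366, 15104]
After projecting period 2:
Births: 11880 * 0.511 = 6071
15–29: 7614 * 0.948 = 7218
30–44: 19339 * 0.954 = 18449
45–59: 11880 * 0.932 = 11072
60–74: 13887 * 0.937 = 13012
75–89: 22366 * 0.944 = 21114
Net migration: 30–44 − 140 → 18309; 60–74 + 440 → 13452
→ [6071, 7218, 18309, 11072, 13452, 21114]
After projecting period 3:
Births: 18309 * 0.511 = 9356
15–29: 6071 * 0.948 = 5755
30–44: 7218 * 0.954 = 6886
45–59: 18309 * 0.932 = 17064
60–74: 11072 * 0.937 = 10374
75–89: 13452 * 0.944 = 12699
Net migration: 30–44 − 140 → 6746; 60–74 + 440 → 10814
→ [9356, 5755, 6746, 17064, 10814, 12699]

9356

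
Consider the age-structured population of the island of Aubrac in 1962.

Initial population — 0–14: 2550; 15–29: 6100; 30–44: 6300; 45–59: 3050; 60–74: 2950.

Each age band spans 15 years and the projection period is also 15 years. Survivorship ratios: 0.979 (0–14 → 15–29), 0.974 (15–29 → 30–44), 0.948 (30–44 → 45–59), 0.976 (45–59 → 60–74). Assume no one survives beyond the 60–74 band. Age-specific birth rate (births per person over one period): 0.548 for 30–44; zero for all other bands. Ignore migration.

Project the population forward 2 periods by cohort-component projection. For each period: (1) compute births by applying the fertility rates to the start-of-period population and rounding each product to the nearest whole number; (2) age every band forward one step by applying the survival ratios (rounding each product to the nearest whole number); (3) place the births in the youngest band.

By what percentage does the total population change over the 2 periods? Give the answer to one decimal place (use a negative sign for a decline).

Period 1.
Births: 6300 × 0.548 = 3452
15–29: 2550 × 0.979 = 2496
30–44: 6100 × 0.974 = 5941
45–59: 6300 × 0.948 = 5972
60–74: 3050 × 0.976 = 2977
End of period: [3452, 2496, 5941, 5972, 2977]
Period 2.
Births: 5941 × 0.548 = 3256
15–29: 3452 × 0.979 = 3380
30–44: 2496 × 0.974 = 2431
45–59: 5941 × 0.948 = 5632
60–74: 5972 × 0.976 = 5829
End of period: [3256, 3380, 2431, 5632, 5829]
Total: 20950 → 20528; change = -422; percentage change = -2.0%

-2.0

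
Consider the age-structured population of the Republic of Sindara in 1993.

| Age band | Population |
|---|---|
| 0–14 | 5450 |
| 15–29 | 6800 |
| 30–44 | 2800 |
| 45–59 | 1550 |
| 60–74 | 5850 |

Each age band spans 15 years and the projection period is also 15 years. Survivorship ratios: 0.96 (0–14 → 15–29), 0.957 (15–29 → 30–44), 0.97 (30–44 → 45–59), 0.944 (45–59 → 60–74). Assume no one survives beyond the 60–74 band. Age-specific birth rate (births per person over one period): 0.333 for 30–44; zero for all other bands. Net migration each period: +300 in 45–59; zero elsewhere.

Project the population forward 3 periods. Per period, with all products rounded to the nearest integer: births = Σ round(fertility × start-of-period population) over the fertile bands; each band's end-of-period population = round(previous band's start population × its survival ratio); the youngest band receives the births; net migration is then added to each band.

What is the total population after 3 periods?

16004

Period 1:
Births: 2800 × 0.333 = 932
15–29: 5450 × 0.96 = 5232
30–44: 6800 × 0.957 = 6508
45–59: 2800 × 0.97 = 2716
60–74: 1550 × 0.944 = 1463
Net migration: 45–59 + 300 → 3016
Giving 932 / 5232 / 6508 / 3016 / 1463.
Period 2:
Births: 6508 × 0.333 = 2167
15–29: 932 × 0.96 = 895
30–44: 5232 × 0.957 = 5007
45–59: 6508 × 0.97 = 6313
60–74: 3016 × 0.944 = 2847
Net migration: 45–59 + 300 → 6613
Giving 2167 / 895 / 5007 / 6613 / 2847.
Period 3:
Births: 5007 × 0.333 = 1667
15–29: 2167 × 0.96 = 2080
30–44: 895 × 0.957 = 857
45–59: 5007 × 0.97 = 4857
60–74: 6613 × 0.944 = 6243
Net migration: 45–59 + 300 → 5157
Giving 1667 / 2080 / 857 / 5157 / 6243.
Total after period 3: 1667 + 2080 + 857 + 5157 + 6243 = 16004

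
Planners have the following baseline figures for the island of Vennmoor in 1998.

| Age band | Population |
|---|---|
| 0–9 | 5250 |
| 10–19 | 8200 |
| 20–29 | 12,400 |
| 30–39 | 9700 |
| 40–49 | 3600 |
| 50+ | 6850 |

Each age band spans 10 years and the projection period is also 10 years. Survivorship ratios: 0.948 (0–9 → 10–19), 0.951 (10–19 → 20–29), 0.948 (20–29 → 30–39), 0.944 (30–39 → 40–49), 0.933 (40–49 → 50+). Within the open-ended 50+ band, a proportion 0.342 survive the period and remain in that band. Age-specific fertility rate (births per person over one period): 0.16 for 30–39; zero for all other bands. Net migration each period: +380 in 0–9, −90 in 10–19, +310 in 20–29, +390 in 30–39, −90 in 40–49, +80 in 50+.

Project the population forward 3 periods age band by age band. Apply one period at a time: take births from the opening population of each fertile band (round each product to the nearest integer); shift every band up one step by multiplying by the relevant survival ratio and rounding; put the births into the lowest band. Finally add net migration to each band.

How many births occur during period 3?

[period 1]
Births: 9700 * 0.16 = 1552
10–19: 5250 * 0.948 = 4977
20–29: 8200 * 0.951 = 7798
30–39: 12400 * 0.948 = 11755
40–49: 9700 * 0.944 = 9157
50+: 3600 * 0.933 + 6850 * 0.342 = 3359 + 2343 = 5702
Net migration: 0–9 + 380 → 1932; 10–19 − 90 → 4887; 20–29 + 310 → 8108; 30–39 + 390 → 12145; 40–49 − 90 → 9067; 50+ + 80 → 5782
End of period: [1932, 4887, 8108, 12145, 9067, 5782]
[period 2]
Births: 12145 * 0.16 = 1943
10–19: 1932 * 0.948 = 1832
20–29: 4887 * 0.951 = 4648
30–39: 8108 * 0.948 = 7686
40–49: 12145 * 0.944 = 11465
50+: 9067 * 0.933 + 5782 * 0.342 = 8460 + 1977 = 10437
Net migration: 0–9 + 380 → 2323; 10–19 − 90 → 1742; 20–29 + 310 → 4958; 30–39 + 390 → 8076; 40–49 − 90 → 11375; 50+ + 80 → 10517
End of period: [2323, 1742, 4958, 8076, 11375, 10517]
[period 3]
Births: 8076 * 0.16 = 1292
10–19: 2323 * 0.948 = 2202
20–29: 1742 * 0.951 = 1657
30–39: 4958 * 0.948 = 4700
40–49: 8076 * 0.944 = 7624
50+: 11375 * 0.933 + 10517 * 0.342 = 10613 + 3597 = 14210
Net migration: 0–9 + 380 → 1672; 10–19 − 90 → 2112; 20–29 + 310 → 1967; 30–39 + 390 → 5090; 40–49 − 90 → 7534; 50+ + 80 → 14290
End of period: [1672, 2112, 1967, 5090, 7534, 14290]

1292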